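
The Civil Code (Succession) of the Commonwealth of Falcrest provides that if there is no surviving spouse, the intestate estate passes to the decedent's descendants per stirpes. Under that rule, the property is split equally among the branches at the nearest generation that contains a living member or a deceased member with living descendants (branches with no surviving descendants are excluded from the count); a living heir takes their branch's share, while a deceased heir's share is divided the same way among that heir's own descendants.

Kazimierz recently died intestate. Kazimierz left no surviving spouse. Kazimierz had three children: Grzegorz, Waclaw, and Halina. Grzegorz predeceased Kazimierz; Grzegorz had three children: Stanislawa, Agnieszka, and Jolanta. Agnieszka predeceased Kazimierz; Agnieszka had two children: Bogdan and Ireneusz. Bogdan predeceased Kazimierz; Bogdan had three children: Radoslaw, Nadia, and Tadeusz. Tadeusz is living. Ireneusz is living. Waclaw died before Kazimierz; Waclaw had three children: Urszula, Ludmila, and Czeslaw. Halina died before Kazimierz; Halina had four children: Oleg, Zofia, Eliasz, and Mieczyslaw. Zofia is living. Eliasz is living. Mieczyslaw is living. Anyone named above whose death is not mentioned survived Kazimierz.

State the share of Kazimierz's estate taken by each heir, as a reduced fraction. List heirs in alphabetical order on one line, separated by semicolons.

Czeslaw 1/9; Eliasz 1/12; Ireneusz 1/18; Jolanta 1/9; Ludmila 1/9; Mieczyslaw 1/12; Nadia 1/54; Oleg 1/12; Radoslaw 1/54; Stanislawa 1/9; Tadeusz 1/54; Urszula 1/9; Zofia 1/12

There is no surviving spouse, so the entire estate passes to Kazimierz's descendants per stirpes.
The estate is divided into 3 equal shares of 1/3 among Grzegorz, Waclaw, Halina.
Grzegorz predeceased; the 1/3 allotted to Grzegorz's branch passes to Grzegorz's issue by representation.
The 1/3 is divided into 3 equal shares of 1/9 among Stanislawa, Agnieszka, Jolanta.
Stanislawa is living and takes 1/9.
Agnieszka predeceased; the 1/9 allotted to Agnieszka's branch passes to Agnieszka's issue by representation.
The 1/9 is divided into 2 equal shares of 1/18 among Bogdan, Ireneusz.
Bogdan predeceased; the 1/18 allotted to Bogdan's branch passes to Bogdan's issue by representation.
The 1/18 is divided into 3 equal shares of 1/54 among Radoslaw, Nadia, Tadeusz.
Radoslaw is living and takes 1/54.
Nadia is living and takes 1/54.
Tadeusz is living and takes 1/54.
Ireneusz is living and takes 1/18.
Jolanta is living and takes 1/9.
Waclaw predeceased; the 1/3 allotted to Waclaw's branch passes to Waclaw's issue by representation.
The 1/3 is divided into 3 equal shares of 1/9 among Urszula, Ludmila, Czeslaw.
Urszula is living and takes 1/9.
Ludmila is living and takes 1/9.
Czeslaw is living and takes 1/9.
Halina predeceased; the 1/3 allotted to Halina's branch passes to Halina's issue by representation.
The 1/3 is divided into 4 equal shares of 1/12 among Oleg, Zofia, Eliasz, Mieczyslaw.
Oleg is living and takes 1/12.
Zofia is living and takes 1/12.
Eliasz is living and takes 1/12.
Mieczyslaw is living and takes 1/12.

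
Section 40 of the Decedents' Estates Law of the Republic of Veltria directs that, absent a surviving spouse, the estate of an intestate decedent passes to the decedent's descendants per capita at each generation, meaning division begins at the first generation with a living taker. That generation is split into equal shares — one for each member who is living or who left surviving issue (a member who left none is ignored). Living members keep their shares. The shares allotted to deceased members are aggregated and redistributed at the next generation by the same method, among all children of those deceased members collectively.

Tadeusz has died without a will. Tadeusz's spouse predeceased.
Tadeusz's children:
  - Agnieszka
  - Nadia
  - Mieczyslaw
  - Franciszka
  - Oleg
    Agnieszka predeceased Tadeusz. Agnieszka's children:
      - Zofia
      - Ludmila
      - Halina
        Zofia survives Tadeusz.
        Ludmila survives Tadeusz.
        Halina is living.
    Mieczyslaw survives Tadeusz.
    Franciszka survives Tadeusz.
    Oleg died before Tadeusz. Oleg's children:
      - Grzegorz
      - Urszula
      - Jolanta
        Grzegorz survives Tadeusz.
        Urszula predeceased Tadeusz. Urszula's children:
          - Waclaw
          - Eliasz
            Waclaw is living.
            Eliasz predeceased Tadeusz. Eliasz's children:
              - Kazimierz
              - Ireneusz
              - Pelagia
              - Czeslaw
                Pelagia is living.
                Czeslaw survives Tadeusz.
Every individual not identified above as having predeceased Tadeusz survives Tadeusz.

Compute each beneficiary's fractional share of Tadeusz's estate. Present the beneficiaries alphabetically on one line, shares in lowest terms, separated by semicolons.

There is no surviving spouse, so the entire estate passes to Tadeusz's descendants per capita at each generation.
At generation 1 (Agnieszka, Nadia, Mieczyslaw, Franciszka, Oleg) there are 5 shares of (1)/5 = 1/5 each.
Living: Nadia, Mieczyslaw, and Franciszka — each takes 1/5.
Deceased: Agnieszka and Oleg. Their combined 2/5 is pooled and carried to generation 2.
At generation 2 (Zofia, Ludmila, Halina, Grzegorz, Urszula, Jolanta) there are 6 shares of (2/5)/6 = 1/15 each.
Living: Zofia, Ludmila, Halina, Grzegorz, and Jolanta — each takes 1/15.
Deceased: Urszula. That 1/15 share is carried to generation 3.
At generation 3 (Waclaw, Eliasz) there are 2 shares of (1/15)/2 = 1/30 each.
Living: Waclaw — each takes 1/30.
Deceased: Eliasz. That 1/30 share is carried to generation 4.
At generation 4 (Kazimierz, Ireneusz, Pelagia, Czeslaw) there are 4 shares of (1/30)/4 = 1/120 each.
Living: Kazimierz, Ireneusz, Pelagia, and Czeslaw — each takes 1/120.

Czeslaw 1/120; Franciszka 1/5; Grzegorz 1/15; Halina 1/15; Ireneusz 1/120; Jolanta 1/15; Kazimierz 1/120; Ludmila 1/15; Mieczyslaw 1/5; Nadia 1/5; Pelagia 1/120; Waclaw 1/30; Zofia 1/15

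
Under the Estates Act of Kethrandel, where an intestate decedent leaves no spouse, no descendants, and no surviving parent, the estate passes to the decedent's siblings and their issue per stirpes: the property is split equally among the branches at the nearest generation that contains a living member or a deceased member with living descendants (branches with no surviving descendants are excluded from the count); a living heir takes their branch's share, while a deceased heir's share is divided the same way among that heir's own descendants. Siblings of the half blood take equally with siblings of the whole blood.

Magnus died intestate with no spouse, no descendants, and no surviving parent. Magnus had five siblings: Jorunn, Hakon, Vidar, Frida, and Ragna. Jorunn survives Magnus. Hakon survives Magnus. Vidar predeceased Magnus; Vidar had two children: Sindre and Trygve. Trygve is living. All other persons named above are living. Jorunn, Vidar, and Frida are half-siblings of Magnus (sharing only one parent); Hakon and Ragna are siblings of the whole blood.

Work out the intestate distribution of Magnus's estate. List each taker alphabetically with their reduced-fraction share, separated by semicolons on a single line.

No spouse, descendants, or parent survives, so the estate passes to Magnus's siblings per stirpes.
Half-blood and whole-blood siblings take equally under the stated rule.
The estate is divided into 5 equal shares of 1/5 among Jorunn, Hakon, Vidar, Frida, Ragna.
Jorunn is living and takes 1/5.
Hakon is living and takes 1/5.
Vidar predeceased; the 1/5 allotted to Vidar's branch passes to Vidar's issue by representation.
The 1/5 is divided into 2 equal shares of 1/10 among Sindre, Trygve.
Sindre is living and takes 1/10.
Trygve is living and takes 1/10.
Frida is living and takes 1/5.
Ragna is living and takes 1/5.

Frida 1/5; Hakon 1/5; Jorunn 1/5; Ragna 1/5; Sindre 1/10; Trygve 1/10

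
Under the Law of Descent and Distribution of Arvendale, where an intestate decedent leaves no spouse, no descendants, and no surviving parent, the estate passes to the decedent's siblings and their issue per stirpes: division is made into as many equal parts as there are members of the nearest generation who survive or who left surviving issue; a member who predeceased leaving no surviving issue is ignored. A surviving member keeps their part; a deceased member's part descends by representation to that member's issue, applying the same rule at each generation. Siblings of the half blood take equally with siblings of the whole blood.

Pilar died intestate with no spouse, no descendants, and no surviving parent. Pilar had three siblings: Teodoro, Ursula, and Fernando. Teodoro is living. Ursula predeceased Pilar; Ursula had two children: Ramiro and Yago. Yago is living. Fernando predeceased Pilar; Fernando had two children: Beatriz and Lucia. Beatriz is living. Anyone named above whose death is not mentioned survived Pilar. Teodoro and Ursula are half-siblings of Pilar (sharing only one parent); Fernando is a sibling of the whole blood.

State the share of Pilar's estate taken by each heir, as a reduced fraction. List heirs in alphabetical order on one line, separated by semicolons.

Beatriz 1/6; Lucia 1/6; Ramiro 1/6; Teodoro 1/3; Yago 1/6

No spouse, descendants, or parent survives, so the estate passes to Pilar's siblings per stirpes.
Half-blood and whole-blood siblings take equally under the stated rule.
The estate is divided into 3 equal shares of 1/3 among Teodoro, Ursula, Fernando.
Teodoro is living and takes 1/3.
Ursula predeceased; the 1/3 allotted to Ursula's branch passes to Ursula's issue by representation.
The 1/3 is divided into 2 equal shares of 1/6 among Ramiro, Yago.
Ramiro is living and takes 1/6.
Yago is living and takes 1/6.
Fernando predeceased; the 1/3 allotted to Fernando's branch passes to Fernando's issue by representation.
The 1/3 is divided into 2 equal shares of 1/6 among Beatriz, Lucia.
Beatriz is living and takes 1/6.
Lucia is living and takes 1/6.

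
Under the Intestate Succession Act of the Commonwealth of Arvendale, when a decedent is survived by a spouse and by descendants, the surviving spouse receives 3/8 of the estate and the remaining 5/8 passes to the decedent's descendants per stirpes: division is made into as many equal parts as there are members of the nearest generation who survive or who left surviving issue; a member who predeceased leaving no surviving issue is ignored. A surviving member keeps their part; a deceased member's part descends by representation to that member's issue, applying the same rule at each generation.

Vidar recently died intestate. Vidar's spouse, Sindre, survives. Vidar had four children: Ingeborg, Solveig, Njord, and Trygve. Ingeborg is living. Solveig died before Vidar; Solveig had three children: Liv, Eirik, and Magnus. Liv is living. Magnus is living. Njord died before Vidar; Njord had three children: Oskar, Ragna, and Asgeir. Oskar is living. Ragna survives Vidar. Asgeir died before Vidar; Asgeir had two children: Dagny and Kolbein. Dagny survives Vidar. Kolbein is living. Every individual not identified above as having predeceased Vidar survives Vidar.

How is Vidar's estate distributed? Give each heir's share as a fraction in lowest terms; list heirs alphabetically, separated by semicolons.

Dagny 5/192; Eirik 5/96; Ingeborg 5/32; Kolbein 5/192; Liv 5/96; Magnus 5/96; Oskar 5/96; Ragna 5/96; Sindre 3/8; Trygve 5/32

Sindre, as surviving spouse, takes 3/8.
The remaining 5/8 passes to Vidar's descendants per stirpes.
The 5/8 is divided into 4 equal shares of 5/32 among Ingeborg, Solveig, Njord, Trygve.
Ingeborg is living and takes 5/32.
Solveig predeceased; the 5/32 allotted to Solveig's branch passes to Solveig's issue by representation.
The 5/32 is divided into 3 equal shares of 5/96 among Liv, Eirik, Magnus.
Liv is living and takes 5/96.
Eirik is living and takes 5/96.
Magnus is living and takes 5/96.
Njord predeceased; the 5/32 allotted to Njord's branch passes to Njord's issue by representation.
The 5/32 is divided into 3 equal shares of 5/96 among Oskar, Ragna, Asgeir.
Oskar is living and takes 5/96.
Ragna is living and takes 5/96.
Asgeir predeceased; the 5/96 allotted to Asgeir's branch passes to Asgeir's issue by representation.
The 5/96 is divided into 2 equal shares of 5/192 among Dagny, Kolbein.
Dagny is living and takes 5/192.
Kolbein is living and takes 5/192.
Trygve is living and takes 5/32.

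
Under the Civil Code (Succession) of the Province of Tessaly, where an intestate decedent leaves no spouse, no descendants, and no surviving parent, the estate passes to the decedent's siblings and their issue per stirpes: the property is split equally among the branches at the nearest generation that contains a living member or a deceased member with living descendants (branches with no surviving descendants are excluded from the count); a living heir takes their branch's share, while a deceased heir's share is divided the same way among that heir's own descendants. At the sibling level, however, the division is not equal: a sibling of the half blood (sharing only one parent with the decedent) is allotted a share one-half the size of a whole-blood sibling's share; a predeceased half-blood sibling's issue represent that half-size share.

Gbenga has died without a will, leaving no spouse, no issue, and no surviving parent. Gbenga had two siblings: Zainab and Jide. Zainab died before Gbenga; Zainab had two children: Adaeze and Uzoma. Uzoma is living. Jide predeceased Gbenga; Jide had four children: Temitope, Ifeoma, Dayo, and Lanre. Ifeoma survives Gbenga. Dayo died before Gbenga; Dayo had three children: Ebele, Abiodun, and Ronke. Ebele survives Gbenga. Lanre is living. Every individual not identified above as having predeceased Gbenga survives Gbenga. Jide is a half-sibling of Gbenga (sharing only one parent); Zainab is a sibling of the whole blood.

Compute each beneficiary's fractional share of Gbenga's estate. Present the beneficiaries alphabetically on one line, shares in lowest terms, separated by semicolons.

No spouse, descendants, or parent survives, so the estate passes to Gbenga's siblings per stirpes.
Half-blood siblings count for one-half the weight of whole-blood siblings at the initial division.
Dividing 1 in proportion to weights (total weight 3/2): Zainab (weight 1) → 2/3; Jide (weight 1/2) → 1/3.
Zainab predeceased; the 2/3 allotted to Zainab's branch passes to Zainab's issue by representation.
The 2/3 is divided into 2 equal shares of 1/3 among Adaeze, Uzoma.
Adaeze is living and takes 1/3.
Uzoma is living and takes 1/3.
Jide predeceased; the 1/3 allotted to Jide's branch passes to Jide's issue by representation.
The 1/3 is divided into 4 equal shares of 1/12 among Temitope, Ifeoma, Dayo, Lanre.
Temitope is living and takes 1/12.
Ifeoma is living and takes 1/12.
Dayo predeceased; the 1/12 allotted to Dayo's branch passes to Dayo's issue by representation.
The 1/12 is divided into 3 equal shares of 1/36 among Ebele, Abiodun, Ronke.
Ebele is living and takes 1/36.
Abiodun is living and takes 1/36.
Ronke is living and takes 1/36.
Lanre is living and takes 1/12.

Abiodun 1/36; Adaeze 1/3; Ebele 1/36; Ifeoma 1/12; Lanre 1/12; Ronke 1/36; Temitope 1/12; Uzoma 1/3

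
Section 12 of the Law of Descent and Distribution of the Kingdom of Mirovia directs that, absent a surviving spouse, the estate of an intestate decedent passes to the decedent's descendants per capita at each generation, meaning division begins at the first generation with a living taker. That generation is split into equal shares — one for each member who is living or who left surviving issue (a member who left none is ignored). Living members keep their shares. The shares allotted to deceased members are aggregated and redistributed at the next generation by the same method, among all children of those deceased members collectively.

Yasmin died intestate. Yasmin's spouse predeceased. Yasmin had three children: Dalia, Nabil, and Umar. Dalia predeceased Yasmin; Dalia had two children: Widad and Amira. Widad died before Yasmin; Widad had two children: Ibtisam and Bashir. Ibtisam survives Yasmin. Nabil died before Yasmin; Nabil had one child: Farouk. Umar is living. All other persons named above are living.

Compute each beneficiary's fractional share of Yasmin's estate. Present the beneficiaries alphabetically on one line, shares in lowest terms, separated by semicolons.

Amira 2/9; Bashir 1/9; Farouk 2/9; Ibtisam 1/9; Umar 1/3

There is no surviving spouse, so the entire estate passes to Yasmin's descendants per capita at each generation.
At generation 1 (Dalia, Nabil, Umar) there are 3 shares of (1)/3 = 1/3 each.
Living: Umar — each takes 1/3.
Deceased: Dalia and Nabil. Their combined 2/3 is pooled and carried to generation 2.
At generation 2 (Widad, Amira, Farouk) there are 3 shares of (2/3)/3 = 2/9 each.
Living: Amira and Farouk — each takes 2/9.
Deceased: Widad. That 2/9 share is carried to generation 3.
At generation 3 (Ibtisam, Bashir) there are 2 shares of (2/9)/2 = 1/9 each.
Living: Ibtisam and Bashir — each takes 1/9.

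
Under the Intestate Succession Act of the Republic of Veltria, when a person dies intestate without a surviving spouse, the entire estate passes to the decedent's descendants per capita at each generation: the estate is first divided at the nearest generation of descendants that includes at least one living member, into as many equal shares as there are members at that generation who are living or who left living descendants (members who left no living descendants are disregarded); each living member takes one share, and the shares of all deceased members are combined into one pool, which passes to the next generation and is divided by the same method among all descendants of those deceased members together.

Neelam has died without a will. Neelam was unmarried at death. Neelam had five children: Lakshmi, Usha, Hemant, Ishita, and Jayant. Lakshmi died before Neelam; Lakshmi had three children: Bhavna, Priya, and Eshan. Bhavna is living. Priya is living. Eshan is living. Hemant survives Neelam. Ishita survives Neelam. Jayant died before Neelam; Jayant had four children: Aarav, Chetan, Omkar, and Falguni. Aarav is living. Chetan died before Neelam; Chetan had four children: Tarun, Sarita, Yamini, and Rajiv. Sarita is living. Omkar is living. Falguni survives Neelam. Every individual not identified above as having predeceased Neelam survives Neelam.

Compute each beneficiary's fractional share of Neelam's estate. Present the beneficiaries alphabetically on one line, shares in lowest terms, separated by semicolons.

There is no surviving spouse, so the entire estate passes to Neelam's descendants per capita at each generation.
At generation 1 (Lakshmi, Usha, Hemant, Ishita, Jayant) there are 5 shares of (1)/5 = 1/5 each.
Living: Usha, Hemant, and Ishita — each takes 1/5.
Deceased: Lakshmi and Jayant. Their combined 2/5 is pooled and carried to generation 2.
At generation 2 (Bhavna, Priya, Eshan, Aarav, Chetan, Omkar, Falguni) there are 7 shares of (2/5)/7 = 2/35 each.
Living: Bhavna, Priya, Eshan, Aarav, Omkar, and Falguni — each takes 2/35.
Deceased: Chetan. That 2/35 share is carried to generation 3.
At generation 3 (Tarun, Sarita, Yamini, Rajiv) there are 4 shares of (2/35)/4 = 1/70 each.
Living: Tarun, Sarita, Yamini, and Rajiv — each takes 1/70.

Aarav 2/35; Bhavna 2/35; Eshan 2/35; Falguni 2/35; Hemant 1/5; Ishita 1/5; Omkar 2/35; Priya 2/35; Rajiv 1/70; Sarita 1/70; Tarun 1/70; Usha 1/5; Yamini 1/70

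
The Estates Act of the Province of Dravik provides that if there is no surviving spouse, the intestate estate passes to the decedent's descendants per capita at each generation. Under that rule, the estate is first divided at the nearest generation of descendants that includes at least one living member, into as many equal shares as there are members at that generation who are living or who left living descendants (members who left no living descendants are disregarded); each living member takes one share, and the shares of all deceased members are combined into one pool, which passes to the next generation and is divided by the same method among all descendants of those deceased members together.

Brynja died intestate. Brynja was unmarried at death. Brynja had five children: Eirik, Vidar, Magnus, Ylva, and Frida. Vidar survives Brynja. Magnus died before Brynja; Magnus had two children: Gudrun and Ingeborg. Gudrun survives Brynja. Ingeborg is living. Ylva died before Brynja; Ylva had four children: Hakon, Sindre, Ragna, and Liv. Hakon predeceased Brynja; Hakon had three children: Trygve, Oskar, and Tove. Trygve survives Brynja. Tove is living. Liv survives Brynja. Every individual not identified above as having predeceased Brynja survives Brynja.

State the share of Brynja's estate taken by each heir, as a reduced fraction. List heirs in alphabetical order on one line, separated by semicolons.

Eirik 1/5; Frida 1/5; Gudrun 1/15; Ingeborg 1/15; Liv 1/15; Oskar 1/45; Ragna 1/15; Sindre 1/15; Tove 1/45; Trygve 1/45; Vidar 1/5

There is no surviving spouse, so the entire estate passes to Brynja's descendants per capita at each generation.
At generation 1 (Eirik, Vidar, Magnus, Ylva, Frida) there are 5 shares of (1)/5 = 1/5 each.
Living: Eirik, Vidar, and Frida — each takes 1/5.
Deceased: Magnus and Ylva. Their combined 2/5 is pooled and carried to generation 2.
At generation 2 (Gudrun, Ingeborg, Hakon, Sindre, Ragna, Liv) there are 6 shares of (2/5)/6 = 1/15 each.
Living: Gudrun, Ingeborg, Sindre, Ragna, and Liv — each takes 1/15.
Deceased: Hakon. That 1/15 share is carried to generation 3.
At generation 3 (Trygve, Oskar, Tove) there are 3 shares of (1/15)/3 = 1/45 each.
Living: Trygve, Oskar, and Tove — each takes 1/45.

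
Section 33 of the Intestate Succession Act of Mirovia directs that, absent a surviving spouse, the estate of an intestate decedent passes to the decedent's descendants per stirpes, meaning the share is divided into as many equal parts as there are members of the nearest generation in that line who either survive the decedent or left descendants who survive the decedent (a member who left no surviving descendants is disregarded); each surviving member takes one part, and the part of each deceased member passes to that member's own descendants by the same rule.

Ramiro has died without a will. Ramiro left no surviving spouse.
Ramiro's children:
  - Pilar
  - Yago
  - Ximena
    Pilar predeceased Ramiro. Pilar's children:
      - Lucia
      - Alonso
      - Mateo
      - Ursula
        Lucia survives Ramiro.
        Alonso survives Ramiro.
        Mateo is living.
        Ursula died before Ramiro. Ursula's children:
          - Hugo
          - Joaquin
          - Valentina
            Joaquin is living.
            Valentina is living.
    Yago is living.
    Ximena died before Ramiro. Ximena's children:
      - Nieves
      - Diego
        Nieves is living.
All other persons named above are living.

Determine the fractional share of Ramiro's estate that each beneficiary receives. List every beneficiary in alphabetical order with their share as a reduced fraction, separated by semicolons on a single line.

Alonso 1/12; Diego 1/6; Hugo 1/36; Joaquin 1/36; Lucia 1/12; Mateo 1/12; Nieves 1/6; Valentina 1/36; Yago 1/3

There is no surviving spouse, so the entire estate passes to Ramiro's descendants per stirpes.
The estate is divided into 3 equal shares of 1/3 among Pilar, Yago, Ximena.
Pilar predeceased; the 1/3 allotted to Pilar's branch passes to Pilar's issue by representation.
The 1/3 is divided into 4 equal shares of 1/12 among Lucia, Alonso, Mateo, Ursula.
Lucia is living and takes 1/12.
Alonso is living and takes 1/12.
Mateo is living and takes 1/12.
Ursula predeceased; the 1/12 allotted to Ursula's branch passes to Ursula's issue by representation.
The 1/12 is divided into 3 equal shares of 1/36 among Hugo, Joaquin, Valentina.
Hugo is living and takes 1/36.
Joaquin is living and takes 1/36.
Valentina is living and takes 1/36.
Yago is living and takes 1/3.
Ximena predeceased; the 1/3 allotted to Ximena's branch passes to Ximena's issue by representation.
The 1/3 is divided into 2 equal shares of 1/6 among Nieves, Diego.
Nieves is living and takes 1/6.
Diego is living and takes 1/6.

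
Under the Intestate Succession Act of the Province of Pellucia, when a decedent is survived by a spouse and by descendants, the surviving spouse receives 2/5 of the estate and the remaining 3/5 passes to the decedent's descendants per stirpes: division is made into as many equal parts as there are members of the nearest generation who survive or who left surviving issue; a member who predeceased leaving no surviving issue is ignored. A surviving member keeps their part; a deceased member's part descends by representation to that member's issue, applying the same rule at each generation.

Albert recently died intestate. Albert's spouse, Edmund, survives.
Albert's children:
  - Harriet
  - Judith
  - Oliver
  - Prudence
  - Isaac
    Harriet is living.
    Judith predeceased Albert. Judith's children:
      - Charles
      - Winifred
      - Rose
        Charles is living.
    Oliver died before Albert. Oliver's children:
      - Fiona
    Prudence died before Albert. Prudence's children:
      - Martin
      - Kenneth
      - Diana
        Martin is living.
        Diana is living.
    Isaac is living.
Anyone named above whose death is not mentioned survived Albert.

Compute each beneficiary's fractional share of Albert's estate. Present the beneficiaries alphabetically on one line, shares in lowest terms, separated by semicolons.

Charles 1/25; Diana 1/25; Edmund 2/5; Fiona 3/25; Harriet 3/25; Isaac 3/25; Kenneth 1/25; Martin 1/25; Rose 1/25; Winifred 1/25

Edmund, as surviving spouse, takes 2/5.
The remaining 3/5 passes to Albert's descendants per stirpes.
The 3/5 is divided into 5 equal shares of 3/25 among Harriet, Judith, Oliver, Prudence, Isaac.
Harriet is living and takes 3/25.
Judith predeceased; the 3/25 allotted to Judith's branch passes to Judith's issue by representation.
The 3/25 is divided into 3 equal shares of 1/25 among Charles, Winifred, Rose.
Charles is living and takes 1/25.
Winifred is living and takes 1/25.
Rose is living and takes 1/25.
Oliver predeceased; the 3/25 allotted to Oliver's branch passes to Oliver's issue by representation.
Fiona is the sole taker at this level and receives the full 3/25.
Prudence predeceased; the 3/25 allotted to Prudence's branch passes to Prudence's issue by representation.
The 3/25 is divided into 3 equal shares of 1/25 among Martin, Kenneth, Diana.
Martin is living and takes 1/25.
Kenneth is living and takes 1/25.
Diana is living and takes 1/25.
Isaac is living and takes 3/25.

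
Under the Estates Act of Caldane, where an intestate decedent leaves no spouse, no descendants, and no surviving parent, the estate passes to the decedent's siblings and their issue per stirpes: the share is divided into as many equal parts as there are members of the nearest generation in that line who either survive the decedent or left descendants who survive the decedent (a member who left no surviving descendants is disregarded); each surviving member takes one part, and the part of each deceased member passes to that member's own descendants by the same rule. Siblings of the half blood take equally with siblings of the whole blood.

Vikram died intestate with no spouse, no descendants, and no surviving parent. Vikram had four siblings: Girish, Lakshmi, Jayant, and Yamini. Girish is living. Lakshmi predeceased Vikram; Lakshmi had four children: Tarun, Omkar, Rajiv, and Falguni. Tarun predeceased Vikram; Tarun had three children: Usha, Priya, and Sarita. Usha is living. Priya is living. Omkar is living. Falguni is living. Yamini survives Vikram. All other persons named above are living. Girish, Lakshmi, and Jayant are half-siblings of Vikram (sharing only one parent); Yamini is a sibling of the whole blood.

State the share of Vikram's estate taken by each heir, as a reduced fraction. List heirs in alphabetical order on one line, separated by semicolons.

No spouse, descendants, or parent survives, so the estate passes to Vikram's siblings per stirpes.
Half-blood and whole-blood siblings take equally under the stated rule.
The estate is divided into 4 equal shares of 1/4 among Girish, Lakshmi, Jayant, Yamini.
Girish is living and takes 1/4.
Lakshmi predeceased; the 1/4 allotted to Lakshmi's branch passes to Lakshmi's issue by representation.
The 1/4 is divided into 4 equal shares of 1/16 among Tarun, Omkar, Rajiv, Falguni.
Tarun predeceased; the 1/16 allotted to Tarun's branch passes to Tarun's issue by representation.
The 1/16 is divided into 3 equal shares of 1/48 among Usha, Priya, Sarita.
Usha is living and takes 1/48.
Priya is living and takes 1/48.
Sarita is living and takes 1/48.
Omkar is living and takes 1/16.
Rajiv is living and takes 1/16.
Falguni is living and takes 1/16.
Jayant is living and takes 1/4.
Yamini is living and takes 1/4.

Falguni 1/16; Girish 1/4; Jayant 1/4; Omkar 1/16; Priya 1/48; Rajiv 1/16; Sarita 1/48; Usha 1/48; Yamini 1/4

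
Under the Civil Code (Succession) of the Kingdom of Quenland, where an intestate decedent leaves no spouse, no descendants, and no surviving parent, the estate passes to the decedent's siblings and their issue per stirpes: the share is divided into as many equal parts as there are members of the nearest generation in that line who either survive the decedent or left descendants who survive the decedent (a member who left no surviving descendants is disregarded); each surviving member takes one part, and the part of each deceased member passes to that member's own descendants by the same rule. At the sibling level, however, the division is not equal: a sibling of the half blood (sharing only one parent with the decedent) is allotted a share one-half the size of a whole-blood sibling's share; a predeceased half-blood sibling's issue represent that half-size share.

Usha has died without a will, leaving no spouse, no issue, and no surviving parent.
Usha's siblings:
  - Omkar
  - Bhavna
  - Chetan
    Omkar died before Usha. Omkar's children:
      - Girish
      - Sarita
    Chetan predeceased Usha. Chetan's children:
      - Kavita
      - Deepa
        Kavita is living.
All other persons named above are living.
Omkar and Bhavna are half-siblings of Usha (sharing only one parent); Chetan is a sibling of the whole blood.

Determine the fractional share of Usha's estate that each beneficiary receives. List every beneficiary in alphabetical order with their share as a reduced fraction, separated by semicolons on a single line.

Bhavna 1/4; Deepa 1/4; Girish 1/8; Kavita 1/4; Sarita 1/8

No spouse, descendants, or parent survives, so the estate passes to Usha's siblings per stirpes.
Half-blood siblings count for one-half the weight of whole-blood siblings at the initial division.
Dividing 1 in proportion to weights (total weight 2): Omkar (weight 1/2) → 1/4; Bhavna (weight 1/2) → 1/4; Chetan (weight 1) → 1/2.
Omkar predeceased; the 1/4 allotted to Omkar's branch passes to Omkar's issue by representation.
The 1/4 is divided into 2 equal shares of 1/8 among Girish, Sarita.
Girish is living and takes 1/8.
Sarita is living and takes 1/8.
Bhavna is living and takes 1/4.
Chetan predeceased; the 1/2 allotted to Chetan's branch passes to Chetan's issue by representation.
The 1/2 is divided into 2 equal shares of 1/4 among Kavita, Deepa.
Kavita is living and takes 1/4.
Deepa is living and takes 1/4.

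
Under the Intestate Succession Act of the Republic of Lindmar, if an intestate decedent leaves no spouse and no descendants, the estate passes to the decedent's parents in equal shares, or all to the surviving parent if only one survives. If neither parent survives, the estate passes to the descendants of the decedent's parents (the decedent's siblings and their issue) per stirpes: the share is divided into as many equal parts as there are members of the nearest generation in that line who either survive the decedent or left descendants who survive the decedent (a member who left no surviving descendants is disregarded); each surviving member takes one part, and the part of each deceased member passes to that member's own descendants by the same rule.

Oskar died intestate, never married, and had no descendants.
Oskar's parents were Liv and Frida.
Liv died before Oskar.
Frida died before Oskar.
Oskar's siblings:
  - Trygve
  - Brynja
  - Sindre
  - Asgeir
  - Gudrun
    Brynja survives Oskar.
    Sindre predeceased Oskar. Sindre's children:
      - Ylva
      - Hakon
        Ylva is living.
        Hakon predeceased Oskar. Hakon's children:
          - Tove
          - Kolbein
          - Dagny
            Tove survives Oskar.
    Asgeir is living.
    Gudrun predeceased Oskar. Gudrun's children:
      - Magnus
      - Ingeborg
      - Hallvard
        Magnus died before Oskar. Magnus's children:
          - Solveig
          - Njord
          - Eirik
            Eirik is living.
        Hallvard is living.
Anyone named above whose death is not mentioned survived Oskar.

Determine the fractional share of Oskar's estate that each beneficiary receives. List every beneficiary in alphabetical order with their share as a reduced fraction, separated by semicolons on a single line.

Asgeir 1/5; Brynja 1/5; Dagny 1/30; Eirik 1/45; Hallvard 1/15; Ingeborg 1/15; Kolbein 1/30; Njord 1/45; Solveig 1/45; Tove 1/30; Trygve 1/5; Ylva 1/10

Neither parent survives and there are no descendants, so the estate passes to Oskar's siblings and their issue per stirpes.
The estate is divided into 5 equal shares of 1/5 among Trygve, Brynja, Sindre, Asgeir, Gudrun.
Trygve is living and takes 1/5.
Brynja is living and takes 1/5.
Sindre predeceased; the 1/5 allotted to Sindre's branch passes to Sindre's issue by representation.
The 1/5 is divided into 2 equal shares of 1/10 among Ylva, Hakon.
Ylva is living and takes 1/10.
Hakon predeceased; the 1/10 allotted to Hakon's branch passes to Hakon's issue by representation.
The 1/10 is divided into 3 equal shares of 1/30 among Tove, Kolbein, Dagny.
Tove is living and takes 1/30.
Kolbein is living and takes 1/30.
Dagny is living and takes 1/30.
Asgeir is living and takes 1/5.
Gudrun predeceased; the 1/5 allotted to Gudrun's branch passes to Gudrun's issue by representation.
The 1/5 is divided into 3 equal shares of 1/15 among Magnus, Ingeborg, Hallvard.
Magnus predeceased; the 1/15 allotted to Magnus's branch passes to Magnus's issue by representation.
The 1/15 is divided into 3 equal shares of 1/45 among Solveig, Njord, Eirik.
Solveig is living and takes 1/45.
Njord is living and takes 1/45.
Eirik is living and takes 1/45.
Ingeborg is living and takes 1/15.
Hallvard is living and takes 1/15.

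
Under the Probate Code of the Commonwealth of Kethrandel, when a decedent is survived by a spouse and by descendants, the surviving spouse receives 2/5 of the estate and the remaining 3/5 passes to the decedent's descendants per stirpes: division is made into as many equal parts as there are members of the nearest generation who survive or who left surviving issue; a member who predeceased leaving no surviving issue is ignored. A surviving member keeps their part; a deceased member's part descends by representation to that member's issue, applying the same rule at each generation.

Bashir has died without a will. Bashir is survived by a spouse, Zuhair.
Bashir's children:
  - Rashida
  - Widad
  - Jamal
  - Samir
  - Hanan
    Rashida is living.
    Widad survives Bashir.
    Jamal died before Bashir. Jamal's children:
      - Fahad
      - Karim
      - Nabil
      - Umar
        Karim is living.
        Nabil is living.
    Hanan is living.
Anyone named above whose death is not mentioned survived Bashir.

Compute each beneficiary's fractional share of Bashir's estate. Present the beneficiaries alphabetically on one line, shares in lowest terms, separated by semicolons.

Fahad 3/100; Hanan 3/25; Karim 3/100; Nabil 3/100; Rashida 3/25; Samir 3/25; Umar 3/100; Widad 3/25; Zuhair 2/5

Zuhair, as surviving spouse, takes 2/5.
The remaining 3/5 passes to Bashir's descendants per stirpes.
The 3/5 is divided into 5 equal shares of 3/25 among Rashida, Widad, Jamal, Samir, Hanan.
Rashida is living and takes 3/25.
Widad is living and takes 3/25.
Jamal predeceased; the 3/25 allotted to Jamal's branch passes to Jamal's issue by representation.
The 3/25 is divided into 4 equal shares of 3/100 among Fahad, Karim, Nabil, Umar.
Fahad is living and takes 3/100.
Karim is living and takes 3/100.
Nabil is living and takes 3/100.
Umar is living and takes 3/100.
Samir is living and takes 3/25.
Hanan is living and takes 3/25.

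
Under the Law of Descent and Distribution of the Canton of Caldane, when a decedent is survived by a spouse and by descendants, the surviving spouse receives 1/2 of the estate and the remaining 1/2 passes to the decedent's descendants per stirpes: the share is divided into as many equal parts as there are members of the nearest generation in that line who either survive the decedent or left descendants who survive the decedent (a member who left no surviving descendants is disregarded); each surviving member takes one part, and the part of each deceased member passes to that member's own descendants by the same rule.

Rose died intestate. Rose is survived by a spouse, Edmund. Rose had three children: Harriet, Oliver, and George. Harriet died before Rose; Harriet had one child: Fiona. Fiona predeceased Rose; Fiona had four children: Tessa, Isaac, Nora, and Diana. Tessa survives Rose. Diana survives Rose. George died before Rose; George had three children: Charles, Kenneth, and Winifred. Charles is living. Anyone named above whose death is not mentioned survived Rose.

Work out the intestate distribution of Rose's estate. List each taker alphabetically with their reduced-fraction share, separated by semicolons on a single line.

Charles 1/18; Diana 1/24; Edmund 1/2; Isaac 1/24; Kenneth 1/18; Nora 1/24; Oliver 1/6; Tessa 1/24; Winifred 1/18

Edmund, as surviving spouse, takes 1/2.
The remaining 1/2 passes to Rose's descendants per stirpes.
The 1/2 is divided into 3 equal shares of 1/6 among Harriet, Oliver, George.
Harriet predeceased; the 1/6 allotted to Harriet's branch passes to Harriet's issue by representation.
Fiona's line is the sole branch at this level, so the full 1/6 passes to Fiona's issue by representation.
The 1/6 is divided into 4 equal shares of 1/24 among Tessa, Isaac, Nora, Diana.
Tessa is living and takes 1/24.
Isaac is living and takes 1/24.
Nora is living and takes 1/24.
Diana is living and takes 1/24.
Oliver is living and takes 1/6.
George predeceased; the 1/6 allotted to George's branch passes to George's issue by representation.
The 1/6 is divided into 3 equal shares of 1/18 among Charles, Kenneth, Winifred.
Charles is living and takes 1/18.
Kenneth is living and takes 1/18.
Winifred is living and takes 1/18.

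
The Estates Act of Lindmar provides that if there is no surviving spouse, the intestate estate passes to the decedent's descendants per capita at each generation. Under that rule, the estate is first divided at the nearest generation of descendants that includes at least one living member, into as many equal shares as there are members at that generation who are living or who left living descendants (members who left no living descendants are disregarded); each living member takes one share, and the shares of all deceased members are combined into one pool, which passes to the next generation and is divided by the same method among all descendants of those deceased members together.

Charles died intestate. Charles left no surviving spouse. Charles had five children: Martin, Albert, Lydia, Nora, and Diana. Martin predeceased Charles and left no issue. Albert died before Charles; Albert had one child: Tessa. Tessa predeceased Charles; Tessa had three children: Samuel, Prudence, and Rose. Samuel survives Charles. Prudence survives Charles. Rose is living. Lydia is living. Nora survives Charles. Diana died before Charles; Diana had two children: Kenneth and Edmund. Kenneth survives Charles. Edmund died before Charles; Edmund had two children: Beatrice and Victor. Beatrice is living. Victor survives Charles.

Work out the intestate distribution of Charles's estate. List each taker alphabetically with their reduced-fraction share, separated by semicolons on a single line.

There is no surviving spouse, so the entire estate passes to Charles's descendants per capita at each generation.
At generation 1 (Albert, Lydia, Nora, Diana) there are 4 shares of (1)/4 = 1/4 each.
Living: Lydia and Nora — each takes 1/4.
Deceased: Albert and Diana. Their combined 1/2 is pooled and carried to generation 2.
At generation 2 (Tessa, Kenneth, Edmund) there are 3 shares of (1/2)/3 = 1/6 each.
Living: Kenneth — each takes 1/6.
Deceased: Tessa and Edmund. Their combined 1/3 is pooled and carried to generation 3.
At generation 3 (Samuel, Prudence, Rose, Beatrice, Victor) there are 5 shares of (1/3)/5 = 1/15 each.
Living: Samuel, Prudence, Rose, Beatrice, and Victor — each takes 1/15.

Beatrice 1/15; Kenneth 1/6; Lydia 1/4; Nora 1/4; Prudence 1/15; Rose 1/15; Samuel 1/15; Victor 1/15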